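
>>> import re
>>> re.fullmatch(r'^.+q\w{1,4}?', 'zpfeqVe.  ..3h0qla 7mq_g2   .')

`re.fullmatch` requires the pattern to consume the entire string.
Here the pattern can't cover the whole string, so the call returns None.

None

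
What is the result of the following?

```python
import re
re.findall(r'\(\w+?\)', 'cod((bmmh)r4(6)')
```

Walking the string: at [4:10] → '(bmmh)'; at [12:15] → '(6)'.
No capturing groups, so `findall` returns the 2 full match strings.

['(bmmh)', '(6)']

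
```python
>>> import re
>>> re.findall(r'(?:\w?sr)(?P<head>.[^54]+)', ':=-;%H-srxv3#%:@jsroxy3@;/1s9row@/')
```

Pattern: optionally a word character, then the literal 'sr' (non-capturing group); then any character, then one or more of any character except [54] (captured as 'head').
Matches: at [7:34] match 'srxv3#%:@jsroxy3@;/1s9row@/', group 1 = 'xv3#%:@jsroxy3@;/1s9row@/'.
With a single group, `findall` returns only what that group captured — 1 item.

['xv3#%:@jsroxy3@;/1s9row@/']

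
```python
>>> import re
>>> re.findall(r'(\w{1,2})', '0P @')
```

['0P']

The pattern matches 1 to 2 of a word character (captured).
Matches: at [0:2] match '0P', group 1 = '0P'.
`findall` collects group 1 from the one match (1 total).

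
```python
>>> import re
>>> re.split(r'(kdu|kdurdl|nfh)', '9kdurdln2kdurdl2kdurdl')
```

`|` is ordered: at each position the engine commits to the first alternative that works.
With a capturing group present, the delimiter's captured portion is kept in the result list.

['9', 'kdu', 'rdln2', 'kdu', 'rdl2', 'kdu', 'rdl']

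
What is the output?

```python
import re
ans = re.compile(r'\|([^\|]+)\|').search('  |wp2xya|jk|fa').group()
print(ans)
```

|wp2xya|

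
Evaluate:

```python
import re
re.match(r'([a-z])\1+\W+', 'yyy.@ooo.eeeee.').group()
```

'yyy.@'

The backreference `\1` re-matches whatever the first group consumed, character for character.
`re.match` won't scan ahead — the pattern has to work from the very first character.
The match spans [0:5] → 'yyy.@'.
Captured: group 1 = 'y'.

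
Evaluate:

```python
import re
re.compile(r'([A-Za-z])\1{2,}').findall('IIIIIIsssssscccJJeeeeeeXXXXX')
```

['I', 's', 'c', 'e', 'X']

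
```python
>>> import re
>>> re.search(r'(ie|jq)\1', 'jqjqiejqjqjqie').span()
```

(0, 4)

`\1` has to match the exact text group 1 already captured.
`search` walks the string left to right and returns the first match it finds.
The match spans [0:4] → 'jqjq'.
Captured: group 1 = 'jq'.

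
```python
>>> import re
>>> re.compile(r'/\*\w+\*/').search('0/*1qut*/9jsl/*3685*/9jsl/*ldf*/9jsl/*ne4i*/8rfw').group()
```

'/*1qut*/'

The match spans [1:9] → '/*1qut*/'.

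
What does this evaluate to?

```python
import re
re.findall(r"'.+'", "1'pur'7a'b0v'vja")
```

["'pur'7a'b0v'"]

Walking the string: at [1:13] → "'pur'7a'b0v'".
No capturing groups, so `findall` returns the 1 full match string.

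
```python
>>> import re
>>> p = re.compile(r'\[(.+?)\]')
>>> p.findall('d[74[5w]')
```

['74[5w']

Matches: at [1:8] match '[74[5w]', group 1 = '74[5w'.
One capturing group, so `findall` returns just the captured substring from the one match — 1 in all.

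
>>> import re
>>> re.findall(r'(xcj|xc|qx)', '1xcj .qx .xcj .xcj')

['xcj', 'qx', 'xcj', 'xcj']

Branches in `(...|...)` are attempted left-to-right; the first branch that allows the whole pattern to succeed is taken.
Scanning left to right: at [1:4] match 'xcj', group 1 = 'xcj'; at [6:8] match 'qx', group 1 = 'qx'; at [10:13] match 'xcj', group 1 = 'xcj'; at [15:18] match 'xcj', group 1 = 'xcj'.
Because there's exactly one group, `findall` drops the full match and keeps group 1 from each hit.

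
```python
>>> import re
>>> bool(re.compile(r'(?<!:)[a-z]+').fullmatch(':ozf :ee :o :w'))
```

False

`(?!…)`/`(?<!…)` only lets a position through if the neighbouring text does NOT match; no characters are consumed.
`re.fullmatch` requires the pattern to consume the entire string.
Here there's no way to consume every character, so the call returns None, and `bool(None)` is False.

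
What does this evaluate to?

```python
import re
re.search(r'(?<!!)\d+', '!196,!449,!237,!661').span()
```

(2, 4)

`(?!…)`/`(?<!…)` only lets a position through if the neighbouring text does NOT match; no characters are consumed.
`re.search` tries every starting position until one works.
The match spans [2:4] → '96'.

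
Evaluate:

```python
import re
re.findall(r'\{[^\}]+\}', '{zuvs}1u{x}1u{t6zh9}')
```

['{zuvs}', '{x}', '{t6zh9}']

Scanning left to right: at [0:6] → '{zuvs}'; at [8:11] → '{x}'; at [13:20] → '{t6zh9}'.
No capturing groups, so `findall` returns the 3 full match strings.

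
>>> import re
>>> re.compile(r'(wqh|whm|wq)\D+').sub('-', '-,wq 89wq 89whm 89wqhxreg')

Every occurrence is swapped for '-'.

'-,-89-89-89-'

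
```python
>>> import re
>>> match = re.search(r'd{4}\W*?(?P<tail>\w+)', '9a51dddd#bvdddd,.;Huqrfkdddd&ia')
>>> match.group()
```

Pattern: exactly 4 of a literal 'd'; then zero or more of a non-word character (lazy); then one or more of a word character (captured as 'tail').
Unlike `match`, `search` isn't anchored — it looks for the pattern anywhere in the string.
The match spans [4:15] → 'dddd#bvdddd'.
Captured: group 1 = 'bvdddd'.

'dddd#bvdddd'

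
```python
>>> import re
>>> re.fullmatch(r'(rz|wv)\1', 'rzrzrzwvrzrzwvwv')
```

None

`fullmatch` succeeds only if the pattern covers the string from start to end.
Here the pattern can't cover the whole string, so the call returns None.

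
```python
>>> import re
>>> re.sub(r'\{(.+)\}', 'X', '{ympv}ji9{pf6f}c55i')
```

Matches: at [0:15] → '{ympv}ji9{pf6f}'.
`sub` substitutes 'X' at each match site.

'Xc55i'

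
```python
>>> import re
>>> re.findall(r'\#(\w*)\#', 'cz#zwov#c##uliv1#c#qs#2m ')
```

With a single group, `findall` returns only what that group captured — 3 items.

['zwov', '', 'c']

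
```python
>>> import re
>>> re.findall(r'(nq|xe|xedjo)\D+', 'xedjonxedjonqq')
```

The regex engine tests alternatives in the order written; an earlier branch that matches wins even if a later one would match more.
Scanning left to right: at [0:14] match 'xedjonxedjonqq', group 1 = 'xe'.
Because there's exactly one group, `findall` drops the full match and keeps group 1 from the one hit.

['xe']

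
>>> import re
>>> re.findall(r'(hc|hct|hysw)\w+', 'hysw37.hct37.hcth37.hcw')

['hysw', 'hc', 'hc', 'hc']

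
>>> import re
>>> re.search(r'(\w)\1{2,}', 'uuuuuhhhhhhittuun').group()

After group 1 captures some text, `\1` only succeeds where that same text appears again.
`re.search` tries every starting position until one works.
The match spans [0:5] → 'uuuuu'.
Captured: group 1 = 'u'.

'uuuuu'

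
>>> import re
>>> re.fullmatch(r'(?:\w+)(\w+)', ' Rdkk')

The pattern matches one or more of a word character (non-capturing group); then one or more of a word character (captured).
For `fullmatch`, every character of the input must be accounted for by the pattern.
Here the string isn't matched end-to-end, so the call returns None.

None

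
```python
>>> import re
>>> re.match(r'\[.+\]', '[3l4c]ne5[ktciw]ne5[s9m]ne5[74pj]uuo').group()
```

'[3l4c]ne5[ktciw]ne5[s9m]ne5[74pj]'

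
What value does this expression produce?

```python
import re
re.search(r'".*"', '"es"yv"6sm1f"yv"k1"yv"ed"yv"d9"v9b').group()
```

'"es"yv"6sm1f"yv"k1"yv"ed"yv"d9"'

`search` walks the string left to right and returns the first match it finds.
The match spans [0:31] → '"es"yv"6sm1f"yv"k1"yv"ed"yv"d9"'.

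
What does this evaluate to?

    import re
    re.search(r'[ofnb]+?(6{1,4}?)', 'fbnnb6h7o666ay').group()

The pattern matches one or more of one of [ofnb] (lazy); then 1 to 4 of a literal '6' (lazy) (captured).
`re.search` scans for the first position where the pattern succeeds.
The match spans [0:6] → 'fbnnb6'.
Captured: group 1 = '6'.

'fbnnb6'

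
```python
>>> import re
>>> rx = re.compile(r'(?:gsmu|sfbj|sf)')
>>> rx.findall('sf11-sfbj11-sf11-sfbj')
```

['sf', 'sfbj', 'sf', 'sfbj']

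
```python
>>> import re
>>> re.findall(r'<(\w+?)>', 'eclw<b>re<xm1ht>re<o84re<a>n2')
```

Because there's exactly one group, `findall` drops the full match and keeps group 1 from each hit.

['b', 'xm1ht', 'a']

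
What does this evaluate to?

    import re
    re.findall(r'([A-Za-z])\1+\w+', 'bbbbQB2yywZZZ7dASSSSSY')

A backreference is literal: `\1` must see the identical characters the first group matched.
Scanning left to right: at [0:22] match 'bbbbQB2yywZZZ7dASSSSSY', group 1 = 'b'.
One capturing group, so `findall` returns just the captured substring from the one match — 1 in all.

['b']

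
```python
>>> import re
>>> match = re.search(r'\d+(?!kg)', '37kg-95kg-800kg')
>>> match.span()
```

(0, 1)

Because the assertion is negative and zero-width, positions next to the forbidden text are skipped.
`re.search` scans for the first position where the pattern succeeds.
The match spans [0:1] → '3'.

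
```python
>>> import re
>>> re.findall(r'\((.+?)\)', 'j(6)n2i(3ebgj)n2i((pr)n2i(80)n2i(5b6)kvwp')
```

A `+?`/`*?`/`{m,n}?` starts at its minimum and grows only as far as needed for what follows to match.
Scanning left to right: at [1:4] match '(6)', group 1 = '6'; at [7:14] match '(3ebgj)', group 1 = '3ebgj'; at [17:22] match '((pr)', group 1 = '(pr'; at [25:29] match '(80)', group 1 = '80'; at [32:37] match '(5b6)', group 1 = '5b6'.
One capturing group, so `findall` returns just the captured substring from each match — 5 in all.

['6', '3ebgj', '(pr', '80', '5b6']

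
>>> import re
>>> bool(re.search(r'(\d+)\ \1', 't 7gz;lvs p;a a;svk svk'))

`\1` is not a pattern — it's the concrete string captured by group 1, re-applied verbatim.
`re.search` tries every starting position until one works.
Here nothing in the string fits, so the call returns None, and `bool(None)` is False.

False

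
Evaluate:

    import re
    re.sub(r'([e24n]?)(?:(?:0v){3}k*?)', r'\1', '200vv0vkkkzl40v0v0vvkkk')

'200vv0vkkkzl4vkkk'

This matches optionally one of [e24n] (captured); then the literal '0v' repeated 3 times, then zero or more of the literal 'k' (lazy) (non-capturing group).
Matches: at [12:19] → '40v0v0v'.
Each match is replaced using the text its own group 1 captured.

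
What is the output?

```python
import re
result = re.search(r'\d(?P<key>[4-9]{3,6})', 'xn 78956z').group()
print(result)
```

Pattern: a digit; then 3 to 6 of a character in [4-9] (captured as 'key').
`re.search` scans for the first position where the pattern succeeds.
The match spans [3:8] → '78956'.
Captured: group 1 = '8956'.

78956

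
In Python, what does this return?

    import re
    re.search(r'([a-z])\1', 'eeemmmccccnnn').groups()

('e',)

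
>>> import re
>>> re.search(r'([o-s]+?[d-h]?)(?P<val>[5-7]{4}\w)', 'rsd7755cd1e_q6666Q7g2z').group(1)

'rsd'

The pattern matches one or more of a character in [o-s] (lazy), then optionally a character in [d-h] (captured); then exactly 4 of a character in [5-7], then a word character (captured as 'val').
`re.search` tries every starting position until one works.
The match spans [0:8] → 'rsd7755c'.
Captured: group 1 = 'rsd', group 2 = '7755c'.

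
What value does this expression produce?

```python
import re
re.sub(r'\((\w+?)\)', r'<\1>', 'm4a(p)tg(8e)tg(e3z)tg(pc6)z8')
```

'm4a<p>tg<8e>tg<e3z>tg<pc6>z8'

Matches: at [3:6] → '(p)'; at [8:12] → '(8e)'; at [14:19] → '(e3z)'; at [21:26] → '(pc6)'.
The replacement refers to a captured group, so each match is rewritten using its own captured text.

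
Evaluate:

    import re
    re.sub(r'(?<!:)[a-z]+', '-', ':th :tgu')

':t- :t-'

The negative lookahead/lookbehind blocks any match where the forbidden context is present.
Every occurrence is swapped for '-'.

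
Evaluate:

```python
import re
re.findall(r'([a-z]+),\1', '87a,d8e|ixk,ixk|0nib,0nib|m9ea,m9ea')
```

['ixk']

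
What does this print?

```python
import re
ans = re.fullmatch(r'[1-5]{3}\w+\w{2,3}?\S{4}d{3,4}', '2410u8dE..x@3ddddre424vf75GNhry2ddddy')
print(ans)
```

The pattern matches exactly 3 of a character in [1-5]; then one or more of a word character, then 2 to 3 of a word character (lazy); then exactly 4 of a non-whitespace character, then 3 to 4 of a literal 'd'.
`re.fullmatch` is like wrapping the pattern in `^…$` (in single-line mode).
Here the string isn't matched end-to-end, so the call returns None.

None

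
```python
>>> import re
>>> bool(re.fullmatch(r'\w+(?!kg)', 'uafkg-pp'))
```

`fullmatch` succeeds only if the pattern covers the string from start to end.
Here the string isn't matched end-to-end, so the call returns None, and `bool(None)` is False.

False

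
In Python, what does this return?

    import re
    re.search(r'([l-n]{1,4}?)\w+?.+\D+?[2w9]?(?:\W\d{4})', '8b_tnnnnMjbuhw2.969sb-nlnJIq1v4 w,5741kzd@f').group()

'nnnnMjbuhw2.969sb-nlnJIq1v4 w,5741'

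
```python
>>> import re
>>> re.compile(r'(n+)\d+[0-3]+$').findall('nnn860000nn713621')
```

The pattern matches one or more of a literal 'n' (captured); then one or more of a digit; then one or more of a character in [0-3]; then anchored at the end.
Because there's exactly one group, `findall` drops the full match and keeps group 1 from the one hit.

['nn']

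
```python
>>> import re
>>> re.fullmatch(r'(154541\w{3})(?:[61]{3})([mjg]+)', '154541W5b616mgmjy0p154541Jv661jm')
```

None

`re.fullmatch` is like wrapping the pattern in `^…$` (in single-line mode).
Here there's no way to consume every character, so the call returns None.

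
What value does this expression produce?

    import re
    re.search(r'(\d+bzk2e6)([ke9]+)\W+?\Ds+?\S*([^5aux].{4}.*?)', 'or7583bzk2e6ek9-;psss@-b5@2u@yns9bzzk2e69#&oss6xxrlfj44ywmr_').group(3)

'ywmr_'

The pattern matches one or more of a digit, then the literal 'bzk', then the literal '2e6' (captured); then one or more of one of [ke9] (captured); then one or more of a non-word character (lazy); then a non-digit, then one or more of the literal 's' (lazy), then zero or more of a non-whitespace character; then any character except [5aux], then exactly 4 of any character, then zero or more of any character (lazy) (captured).
`search` walks the string left to right and returns the first match it finds.
The match spans [2:60] → '7583bzk2e6ek9-;psss@-b5@2u@yns9bzzk2e69#&oss6xxrlfj44ywmr_'.
Captured: group 1 = '7583bzk2e6', group 2 = 'ek9', group 3 = 'ywmr_'.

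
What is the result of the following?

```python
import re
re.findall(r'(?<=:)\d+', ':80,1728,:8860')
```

Lookahead/lookbehind check context without consuming it, so the matched span excludes the asserted characters.
Scanning left to right: at [1:3] → '80'; at [10:14] → '8860'.
Since nothing is captured, `findall` lists the 2 matched substrings directly.

['80', '8860']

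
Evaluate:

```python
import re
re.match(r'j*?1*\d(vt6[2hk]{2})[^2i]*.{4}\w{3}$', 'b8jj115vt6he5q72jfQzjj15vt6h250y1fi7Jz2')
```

None

The pattern matches zero or more of a literal 'j' (lazy), then zero or more of a literal '1', then a digit; then the literal 'vt6', then exactly 2 of one of [2hk] (captured); then zero or more of any character except [2i], then exactly 4 of any character, then exactly 3 of a word character; then anchored at the end.
With `match`, the pattern is implicitly anchored at the beginning.
Here position 0 doesn't satisfy it, so the call returns None.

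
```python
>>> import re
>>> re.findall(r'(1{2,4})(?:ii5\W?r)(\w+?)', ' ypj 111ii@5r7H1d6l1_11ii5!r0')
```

[('11', '0')]

This matches 2 to 4 of a literal '1' (captured); then the literal 'ii5', then optionally a non-word character, then a literal 'r' (non-capturing group); then one or more of a word character (lazy) (captured).
Scanning left to right: at [21:29] match '11ii5!r0', groups = ('11', '0').
Multiple groups make `findall` return tuples — one 2-tuple for the one match.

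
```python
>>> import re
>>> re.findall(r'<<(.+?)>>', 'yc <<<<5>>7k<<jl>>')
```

['<<5', 'jl']

Matches: at [3:10] match '<<<<5>>', group 1 = '<<5'; at [12:18] match '<<jl>>', group 1 = 'jl'.
`findall` collects group 1 from each match (2 total).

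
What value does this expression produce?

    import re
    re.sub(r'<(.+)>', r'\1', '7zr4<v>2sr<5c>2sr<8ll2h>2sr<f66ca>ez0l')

Matches: at [4:34] → '<v>2sr<5c>2sr<8ll2h>2sr<f66ca>'.
Each match is replaced using the text its own group 1 captured.

'7zr4v>2sr<5c>2sr<8ll2h>2sr<f66caez0l'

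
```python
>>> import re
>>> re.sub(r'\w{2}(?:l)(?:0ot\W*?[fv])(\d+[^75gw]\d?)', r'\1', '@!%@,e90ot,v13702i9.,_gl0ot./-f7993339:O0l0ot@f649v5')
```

This matches exactly 2 of a word character; then a literal 'l' (non-capturing group); then the literal '0ot', then zero or more of a non-word character (lazy), then one of [fv] (non-capturing group); then one or more of a digit, then any character except [75gw], then optionally a digit (captured).
Matches: at [21:39] → '_gl0ot./-f7993339:'; at [39:52] → 'O0l0ot@f649v5'.
`\1` in the replacement pulls in group 1's text for each match.

'@!%@,e90ot,v13702i9.,7993339:649v5'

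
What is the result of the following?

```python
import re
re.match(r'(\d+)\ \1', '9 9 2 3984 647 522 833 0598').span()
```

`\1` is not a pattern — it's the concrete string captured by group 1, re-applied verbatim.
With `match`, the pattern is implicitly anchored at the beginning.
The match spans [0:3] → '9 9'.
Captured: group 1 = '9'.

(0, 3)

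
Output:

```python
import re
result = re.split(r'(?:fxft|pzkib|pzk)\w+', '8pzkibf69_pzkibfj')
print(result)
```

The string is cut at each match, leaving 2 pieces.

['8', '']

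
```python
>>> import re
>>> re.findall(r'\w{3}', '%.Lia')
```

`findall` yields the raw match text (1 of them) because the pattern has no groups.

['Lia']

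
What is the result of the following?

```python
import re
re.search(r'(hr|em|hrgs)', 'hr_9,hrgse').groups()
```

('hr',)

`re.search` tries every starting position until one works.
The match spans [0:2] → 'hr'.
Captured: group 1 = 'hr'.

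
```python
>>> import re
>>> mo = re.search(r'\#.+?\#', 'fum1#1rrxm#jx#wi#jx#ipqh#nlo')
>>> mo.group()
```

'#1rrxm#'

`search` walks the string left to right and returns the first match it finds.
The match spans [4:11] → '#1rrxm#'.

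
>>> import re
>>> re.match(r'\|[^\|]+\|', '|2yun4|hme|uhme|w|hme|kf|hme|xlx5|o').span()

(0, 7)

`re.match` won't scan ahead — the pattern has to work from the very first character.
The match spans [0:7] → '|2yun4|'.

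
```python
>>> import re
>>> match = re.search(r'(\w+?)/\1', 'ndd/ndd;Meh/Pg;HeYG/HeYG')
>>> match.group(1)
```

The backreference `\1` re-matches whatever the first group consumed, character for character.
Unlike `match`, `search` isn't anchored — it looks for the pattern anywhere in the string.
The match spans [0:7] → 'ndd/ndd'.
Captured: group 1 = 'ndd'.

'ndd'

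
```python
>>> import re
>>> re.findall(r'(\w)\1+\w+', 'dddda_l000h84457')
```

['d']

A backreference is literal: `\1` must see the identical characters the first group matched.
Scanning left to right: at [0:16] match 'dddda_l000h84457', group 1 = 'd'.
Because there's exactly one group, `findall` drops the full match and keeps group 1 from the one hit.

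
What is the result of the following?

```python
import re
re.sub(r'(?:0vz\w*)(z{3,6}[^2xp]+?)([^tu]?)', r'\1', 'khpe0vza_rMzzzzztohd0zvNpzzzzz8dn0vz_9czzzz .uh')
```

The pattern matches the literal '0vz', then zero or more of a word character (non-capturing group); then 3 to 6 of the literal 'z', then one or more of any character except [2xp] (lazy) (captured); then optionally any character except [tu] (captured).
A `+?`/`*?`/`{m,n}?` starts at its minimum and grows only as far as needed for what follows to match.
Matches: at [4:45] → '0vza_rMzzzzztohd0zvNpzzzzz8dn0vz_9czzzz .'.
The replacement refers to a captured group, so each match is rewritten using its own captured text.

'khpezzz uh'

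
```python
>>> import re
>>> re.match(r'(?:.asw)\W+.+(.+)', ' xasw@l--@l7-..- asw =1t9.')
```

None

Pattern: any character, then the literal 'asw' (non-capturing group); then one or more of a non-word character, then one or more of any character; then one or more of any character (captured).
`re.match` only tries the pattern at the start of the string.
Here the string doesn't start with a match, so the call returns None.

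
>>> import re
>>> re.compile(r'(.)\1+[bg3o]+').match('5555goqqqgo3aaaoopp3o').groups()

('5',)

The backreference `\1` re-matches whatever the first group consumed, character for character.
`re.match` won't scan ahead — the pattern has to work from the very first character.
The match spans [0:6] → '5555go'.
Captured: group 1 = '5'.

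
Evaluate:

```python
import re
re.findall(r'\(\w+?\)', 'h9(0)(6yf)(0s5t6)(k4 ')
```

With no groups in the pattern, `findall` gives back each whole match — 3 here.

['(0)', '(6yf)', '(0s5t6)']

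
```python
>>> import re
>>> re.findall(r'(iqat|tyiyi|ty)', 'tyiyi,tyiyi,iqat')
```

['tyiyi', 'tyiyi', 'iqat']

Branches in `(...|...)` are attempted left-to-right; the first branch that allows the whole pattern to succeed is taken.
Scanning left to right: at [0:5] match 'tyiyi', group 1 = 'tyiyi'; at [6:11] match 'tyiyi', group 1 = 'tyiyi'; at [12:16] match 'iqat', group 1 = 'iqat'.
Because there's exactly one group, `findall` drops the full match and keeps group 1 from each hit.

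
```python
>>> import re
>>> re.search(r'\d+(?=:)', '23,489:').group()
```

'489'

Because the assertion is zero-width, the text it checks is not consumed and won't appear in the result.
Unlike `match`, `search` isn't anchored — it looks for the pattern anywhere in the string.
The match spans [3:6] → '489'.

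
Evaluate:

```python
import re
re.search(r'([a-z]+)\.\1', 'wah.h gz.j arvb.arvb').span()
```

(2, 5)

`\1` has to match the exact text group 1 already captured.
The match spans [2:5] → 'h.h'.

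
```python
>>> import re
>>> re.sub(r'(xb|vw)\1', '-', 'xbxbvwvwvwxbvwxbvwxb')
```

A backreference is literal: `\1` must see the identical characters the first group matched.
Matches: at [0:4] → 'xbxb'; at [4:8] → 'vwvw'.
Every occurrence is swapped for '-'.

'--vwxbvwxbvwxb'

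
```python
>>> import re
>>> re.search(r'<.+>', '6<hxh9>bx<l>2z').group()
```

'<hxh9>bx<l>'

The match spans [1:12] → '<hxh9>bx<l>'.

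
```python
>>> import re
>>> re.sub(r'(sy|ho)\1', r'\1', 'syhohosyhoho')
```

'syhosyho'

After group 1 captures some text, `\1` only succeeds where that same text appears again.
Matches: at [2:6] → 'hoho'; at [8:12] → 'hoho'.
Each match is replaced using the text its own group 1 captured.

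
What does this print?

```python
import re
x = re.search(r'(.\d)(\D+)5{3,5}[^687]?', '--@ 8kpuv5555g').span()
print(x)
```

(3, 14)

The match spans [3:14] → ' 8kpuv5555g'.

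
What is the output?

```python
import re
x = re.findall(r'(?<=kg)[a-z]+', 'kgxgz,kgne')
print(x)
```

['xgz', 'ne']

The lookaround is zero-width — it requires the adjacent text to match without consuming it, so the asserted text isn't part of the match.
Scanning left to right: at [2:5] → 'xgz'; at [8:10] → 'ne'.
Since nothing is captured, `findall` lists the 2 matched substrings directly.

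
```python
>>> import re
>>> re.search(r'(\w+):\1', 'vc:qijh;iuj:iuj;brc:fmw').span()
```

(8, 15)

After group 1 captures some text, `\1` only succeeds where that same text appears again.
The match spans [8:15] → 'iuj:iuj'.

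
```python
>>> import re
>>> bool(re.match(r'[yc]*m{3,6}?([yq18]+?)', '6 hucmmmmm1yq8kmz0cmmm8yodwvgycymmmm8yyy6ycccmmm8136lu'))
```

False

This matches zero or more of one of [yc], then 3 to 6 of the literal 'm' (lazy); then one or more of one of [yq18] (lazy) (captured).
`re.match` only tries the pattern at the start of the string.
Here the string doesn't start with a match, so the call returns None, and `bool(None)` is False.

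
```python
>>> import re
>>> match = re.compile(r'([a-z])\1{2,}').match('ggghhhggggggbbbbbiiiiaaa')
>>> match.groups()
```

A backreference is literal: `\1` must see the identical characters the first group matched.
`re.match` only tries the pattern at the start of the string.
The match spans [0:3] → 'ggg'.
Captured: group 1 = 'g'.

('g',)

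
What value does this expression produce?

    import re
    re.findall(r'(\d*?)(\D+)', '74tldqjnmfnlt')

[('74', 'tldqjnmfnlt')]

The pattern matches zero or more of a digit (lazy) (captured); then one or more of a non-digit (captured).
Scanning left to right: at [0:13] match '74tldqjnmfnlt', groups = ('74', 'tldqjnmfnlt').
With 2 capturing groups, `findall` returns a 2-tuple per match.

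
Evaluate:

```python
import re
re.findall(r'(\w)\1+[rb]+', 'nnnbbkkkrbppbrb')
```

A backreference is literal: `\1` must see the identical characters the first group matched.
Scanning left to right: at [0:5] match 'nnnbb', group 1 = 'n'; at [5:10] match 'kkkrb', group 1 = 'k'; at [10:15] match 'ppbrb', group 1 = 'p'.
With a single group, `findall` returns only what that group captured — 3 items.

['n', 'k', 'p']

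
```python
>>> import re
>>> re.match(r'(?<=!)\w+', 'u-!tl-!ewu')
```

None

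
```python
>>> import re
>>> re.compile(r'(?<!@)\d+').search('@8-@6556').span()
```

`(?!…)`/`(?<!…)` only lets a position through if the neighbouring text does NOT match; no characters are consumed.
`search` walks the string left to right and returns the first match it finds.
The match spans [5:8] → '556'.

(5, 8)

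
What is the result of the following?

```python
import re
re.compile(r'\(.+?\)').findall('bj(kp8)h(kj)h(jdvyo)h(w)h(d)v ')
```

['(kp8)', '(kj)', '(jdvyo)', '(w)', '(d)']

Matches: at [2:7] → '(kp8)'; at [8:12] → '(kj)'; at [13:20] → '(jdvyo)'; at [21:24] → '(w)'; at [25:28] → '(d)'.
With no groups in the pattern, `findall` gives back each whole match — 5 here.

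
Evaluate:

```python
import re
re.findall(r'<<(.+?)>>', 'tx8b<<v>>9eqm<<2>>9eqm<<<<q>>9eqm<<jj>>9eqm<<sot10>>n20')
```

With the lazy modifier that quantifier settles for the fewest repetitions that let the rest of the pattern succeed (the atoms after it are unaffected and can still be greedy).
Walking the string: at [4:9] match '<<v>>', group 1 = 'v'; at [13:18] match '<<2>>', group 1 = '2'; at [22:29] match '<<<<q>>', group 1 = '<<q'; at [33:39] match '<<jj>>', group 1 = 'jj'; at [43:52] match '<<sot10>>', group 1 = 'sot10'.
Because there's exactly one group, `findall` drops the full match and keeps group 1 from each hit.

['v', '2', '<<q', 'jj', 'sot10']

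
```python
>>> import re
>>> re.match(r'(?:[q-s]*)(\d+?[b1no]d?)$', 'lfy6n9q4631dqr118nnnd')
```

None

`re.match` only tries the pattern at the start of the string.
Here position 0 doesn't satisfy it, so the call returns None.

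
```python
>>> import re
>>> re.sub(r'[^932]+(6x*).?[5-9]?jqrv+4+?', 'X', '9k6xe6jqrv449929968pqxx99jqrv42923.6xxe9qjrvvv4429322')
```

This matches one or more of any character except [932]; then the literal '6', then zero or more of a literal 'x' (captured); then optionally any character, then optionally a character in [5-9]; then the literal 'jqr', then one or more of a literal 'v', then one or more of a literal '4' (lazy).
Matches: at [1:11] → 'k6xe6jqrv4'.
`sub` substitutes 'X' at each match site.

'9X49929968pqxx99jqrv42923.6xxe9qjrvvv4429322'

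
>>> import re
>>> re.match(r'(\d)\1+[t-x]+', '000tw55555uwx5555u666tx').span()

(0, 5)

`\1` has to match the exact text group 1 already captured.
`re.match` won't scan ahead — the pattern has to work from the very first character.
The match spans [0:5] → '000tw'.
Captured: group 1 = '0'.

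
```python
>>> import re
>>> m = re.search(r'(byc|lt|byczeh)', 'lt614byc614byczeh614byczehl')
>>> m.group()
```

'lt'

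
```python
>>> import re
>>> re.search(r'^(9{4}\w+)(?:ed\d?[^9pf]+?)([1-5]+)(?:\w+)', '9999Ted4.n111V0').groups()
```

('9999T', '111')

The match spans [0:15] → '9999Ted4.n111V0'.
Captured: group 1 = '9999T', group 2 = '111'.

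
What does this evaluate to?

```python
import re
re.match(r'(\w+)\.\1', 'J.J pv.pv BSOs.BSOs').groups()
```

('J',)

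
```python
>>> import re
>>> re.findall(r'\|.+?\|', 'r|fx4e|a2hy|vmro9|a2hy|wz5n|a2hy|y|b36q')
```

['|fx4e|', '|vmro9|', '|wz5n|', '|y|']

Matches: at [1:7] → '|fx4e|'; at [11:18] → '|vmro9|'; at [22:28] → '|wz5n|'; at [32:35] → '|y|'.
Since nothing is captured, `findall` lists the 4 matched substrings directly.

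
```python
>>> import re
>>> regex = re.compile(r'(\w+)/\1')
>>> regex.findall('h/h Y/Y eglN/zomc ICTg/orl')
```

The backreference `\1` re-matches whatever the first group consumed, character for character.
Matches: at [0:3] match 'h/h', group 1 = 'h'; at [4:7] match 'Y/Y', group 1 = 'Y'.
Because there's exactly one group, `findall` drops the full match and keeps group 1 from each hit.

['h', 'Y']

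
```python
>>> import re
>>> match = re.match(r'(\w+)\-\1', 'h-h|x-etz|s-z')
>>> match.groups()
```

('h',)

The match spans [0:3] → 'h-h'.
Captured: group 1 = 'h'.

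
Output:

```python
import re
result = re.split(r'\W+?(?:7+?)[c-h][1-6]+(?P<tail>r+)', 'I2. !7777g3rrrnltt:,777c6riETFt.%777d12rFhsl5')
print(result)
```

The pattern matches one or more of a non-word character (lazy); then one or more of a literal '7' (lazy) (non-capturing group); then a character in [c-h], then one or more of a character in [1-6]; then one or more of a literal 'r' (captured as 'tail').
Because the pattern has a capturing group, `split` also inserts each captured text between the pieces.

['I2', 'rrr', 'nltt', 'r', 'iETFt', 'r', 'Fhsl5']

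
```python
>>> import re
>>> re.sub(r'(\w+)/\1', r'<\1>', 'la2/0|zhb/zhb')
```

`\1` is not a pattern — it's the concrete string captured by group 1, re-applied verbatim.
`\1` in the replacement pulls in group 1's text for each match.

'la2/0|<zhb>'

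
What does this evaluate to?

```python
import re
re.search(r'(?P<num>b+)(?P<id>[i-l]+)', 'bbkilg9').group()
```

'bbkil'

The pattern matches one or more of a literal 'b' (captured as 'num'); then one or more of a character in [i-l] (captured as 'id').
`re.search` tries every starting position until one works.
The match spans [0:5] → 'bbkil'.
Captured: group 1 = 'bb', group 2 = 'kil'.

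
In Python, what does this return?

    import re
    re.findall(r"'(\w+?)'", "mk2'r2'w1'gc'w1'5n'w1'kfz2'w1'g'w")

['r2', 'gc', '5n', 'kfz2', 'g']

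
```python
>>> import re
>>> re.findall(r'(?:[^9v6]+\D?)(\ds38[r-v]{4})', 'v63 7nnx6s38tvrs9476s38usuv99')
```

['6s38tvrs', '6s38usuv']

The pattern matches one or more of any character except [9v6], then optionally a non-digit (non-capturing group); then a digit, then the literal 's38', then exactly 4 of a character in [r-v] (captured).
With a single group, `findall` returns only what that group captured — 2 items.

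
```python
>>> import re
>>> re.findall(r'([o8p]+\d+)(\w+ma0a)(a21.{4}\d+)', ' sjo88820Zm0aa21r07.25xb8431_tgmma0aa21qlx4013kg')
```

[('8431', '_tgmma0a', 'a21qlx4013')]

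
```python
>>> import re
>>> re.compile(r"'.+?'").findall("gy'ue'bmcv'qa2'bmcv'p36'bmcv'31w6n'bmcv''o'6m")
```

["'ue'", "'qa2'", "'p36'", "'31w6n'", "''o'"]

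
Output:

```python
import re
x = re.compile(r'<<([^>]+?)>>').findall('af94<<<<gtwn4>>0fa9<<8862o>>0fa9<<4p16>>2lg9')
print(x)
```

['<<gtwn4', '8862o', '4p16']

Matches: at [4:15] match '<<<<gtwn4>>', group 1 = '<<gtwn4'; at [19:28] match '<<8862o>>', group 1 = '8862o'; at [32:40] match '<<4p16>>', group 1 = '4p16'.
Because there's exactly one group, `findall` drops the full match and keeps group 1 from each hit.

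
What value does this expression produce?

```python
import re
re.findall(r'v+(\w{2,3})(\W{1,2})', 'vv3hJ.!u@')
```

2 groups means the one result is a tuple of 2 captured strings — 1 here.

[('3hJ', '.!')]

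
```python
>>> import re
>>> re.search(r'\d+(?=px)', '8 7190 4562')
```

Because the assertion is zero-width, the text it checks is not consumed and won't appear in the result.
Here the pattern never matches, so the call returns None.

None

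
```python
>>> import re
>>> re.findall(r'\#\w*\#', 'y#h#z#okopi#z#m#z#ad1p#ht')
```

['#h#', '#okopi#', '#m#', '#ad1p#']

`findall` yields the raw match text (4 of them) because the pattern has no groups.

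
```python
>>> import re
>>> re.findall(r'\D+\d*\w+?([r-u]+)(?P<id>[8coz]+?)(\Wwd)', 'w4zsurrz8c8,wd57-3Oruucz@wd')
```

[('surr', 'z8c8', ',wd'), ('ruu', 'cz', '@wd')]

This matches one or more of a non-digit, then zero or more of a digit, then one or more of a word character (lazy); then one or more of a character in [r-u] (captured); then one or more of one of [8coz] (lazy) (captured as 'id'); then a non-word character, then the literal 'wd' (captured).
The `?` after the quantifier makes it lazy — it takes as little as possible before letting the rest of the pattern try.
Scanning left to right: at [0:14] match 'w4zsurrz8c8,wd', groups = ('surr', 'z8c8', ',wd'); at [16:27] match '-3Oruucz@wd', groups = ('ruu', 'cz', '@wd').
`findall` packs the 3 group values into a tuple for every match.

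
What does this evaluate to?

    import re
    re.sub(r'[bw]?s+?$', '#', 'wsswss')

Pattern: optionally one of [bw]; then one or more of a literal 's' (lazy); then anchored at the end.
Matches: at [3:6] → 'wss'.
Each match is replaced by '#'.

'wss#'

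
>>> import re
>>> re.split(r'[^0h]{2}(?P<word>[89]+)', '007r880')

With a capturing group present, the delimiter's captured portion is kept in the result list.

['00', '88', '0']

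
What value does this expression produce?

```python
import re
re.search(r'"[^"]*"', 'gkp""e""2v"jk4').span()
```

`re.search` tries every starting position until one works.
The match spans [3:5] → '""'.

(3, 5)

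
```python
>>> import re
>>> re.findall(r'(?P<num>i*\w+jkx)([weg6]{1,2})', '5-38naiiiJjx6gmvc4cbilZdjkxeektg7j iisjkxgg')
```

[('38naiiiJjx6gmvc4cbilZdjkx', 'ee'), ('iisjkx', 'gg')]

The pattern matches zero or more of the literal 'i', then one or more of a word character, then the literal 'jkx' (captured as 'num'); then 1 to 2 of one of [weg6] (captured).
Walking the string: at [2:29] match '38naiiiJjx6gmvc4cbilZdjkxee', groups = ('38naiiiJjx6gmvc4cbilZdjkx', 'ee'); at [35:43] match 'iisjkxgg', groups = ('iisjkx', 'gg').
`findall` packs the 2 group values into a tuple for every match.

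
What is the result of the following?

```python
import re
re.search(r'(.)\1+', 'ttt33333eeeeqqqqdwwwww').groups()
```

('t',)

A backreference is literal: `\1` must see the identical characters the first group matched.
`re.search` tries every starting position until one works.
The match spans [0:3] → 'ttt'.
Captured: group 1 = 't'.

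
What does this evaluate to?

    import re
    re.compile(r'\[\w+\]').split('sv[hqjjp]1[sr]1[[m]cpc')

Matches to split on: at [2:9] → '[hqjjp]'; at [10:14] → '[sr]'; at [16:19] → '[m]'.
The string is cut at each match, leaving 4 pieces.

['sv', '1', '1[', 'cpc']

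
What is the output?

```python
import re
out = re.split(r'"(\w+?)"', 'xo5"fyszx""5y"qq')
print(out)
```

['xo5', 'fyszx', '', '5y', 'qq']

Matches to split on: at [3:10] → '"fyszx"'; at [10:14] → '"5y"'.
The group in the pattern means `split` returns the separators' captures alongside the pieces.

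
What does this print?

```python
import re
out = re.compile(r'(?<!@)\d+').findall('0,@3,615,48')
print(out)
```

['0', '615', '48']

`(?!…)`/`(?<!…)` only lets a position through if the neighbouring text does NOT match; no characters are consumed.
Matches: at [0:1] → '0'; at [5:8] → '615'; at [9:11] → '48'.
No capturing groups, so `findall` returns the 3 full match strings.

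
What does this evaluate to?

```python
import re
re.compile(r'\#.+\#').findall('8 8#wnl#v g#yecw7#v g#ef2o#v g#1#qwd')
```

['#wnl#v g#yecw7#v g#ef2o#v g#1#']

Walking the string: at [3:33] → '#wnl#v g#yecw7#v g#ef2o#v g#1#'.
With no groups in the pattern, `findall` gives back each whole match — 1 here.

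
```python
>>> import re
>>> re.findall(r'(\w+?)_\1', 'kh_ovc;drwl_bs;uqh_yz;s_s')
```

After group 1 captures some text, `\1` only succeeds where that same text appears again.
One capturing group, so `findall` returns just the captured substring from the one match — 1 in all.

['s']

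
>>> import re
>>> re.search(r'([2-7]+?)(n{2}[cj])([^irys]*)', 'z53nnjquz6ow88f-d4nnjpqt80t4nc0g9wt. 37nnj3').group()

The pattern matches one or more of a character in [2-7] (lazy) (captured); then exactly 2 of a literal 'n', then one of [cj] (captured); then zero or more of any character except [irys] (captured).
Unlike `match`, `search` isn't anchored — it looks for the pattern anywhere in the string.
The match spans [1:43] → '53nnjquz6ow88f-d4nnjpqt80t4nc0g9wt. 37nnj3'.
Captured: group 1 = '53', group 2 = 'nnj', group 3 = 'quz6ow88f-d4nnjpqt80t4nc0g9wt. 37nnj3'.

'53nnjquz6ow88f-d4nnjpqt80t4nc0g9wt. 37nnj3'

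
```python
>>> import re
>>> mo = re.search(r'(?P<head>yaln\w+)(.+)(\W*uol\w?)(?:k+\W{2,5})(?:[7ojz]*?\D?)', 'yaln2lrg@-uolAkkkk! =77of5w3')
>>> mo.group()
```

'yaln2lrg@-uolAkkkk! ='

The pattern matches a literal 'y', then the literal 'aln', then one or more of a word character (captured as 'head'); then one or more of any character (captured); then zero or more of a non-word character, then the literal 'uol', then optionally a word character (captured); then one or more of a literal 'k', then 2 to 5 of a non-word character (non-capturing group); then zero or more of one of [7ojz] (lazy), then optionally a non-digit (non-capturing group).
Because the quantifier is non-greedy, it stops expanding at the earliest point where the rest of the pattern can succeed.
Unlike `match`, `search` isn't anchored — it looks for the pattern anywhere in the string.
The match spans [0:21] → 'yaln2lrg@-uolAkkkk! ='.
Captured: group 1 = 'yaln2lrg', group 2 = '@-', group 3 = 'uolA'.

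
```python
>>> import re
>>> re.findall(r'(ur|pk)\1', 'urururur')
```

`\1` has to match the exact text group 1 already captured.
One capturing group, so `findall` returns just the captured substring from each match — 2 in all.

['ur', 'ur']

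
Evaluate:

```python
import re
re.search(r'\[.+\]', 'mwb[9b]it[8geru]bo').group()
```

'[9b]it[8geru]'

The match spans [3:16] → '[9b]it[8geru]'.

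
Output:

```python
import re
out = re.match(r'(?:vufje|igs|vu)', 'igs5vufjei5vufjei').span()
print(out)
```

(0, 3)

With `match`, the pattern is implicitly anchored at the beginning.
The match spans [0:3] → 'igs'.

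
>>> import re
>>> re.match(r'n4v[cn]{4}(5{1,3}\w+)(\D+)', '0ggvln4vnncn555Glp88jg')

None

With `match`, the pattern is implicitly anchored at the beginning.
Here the pattern fails at index 0, so the call returns None.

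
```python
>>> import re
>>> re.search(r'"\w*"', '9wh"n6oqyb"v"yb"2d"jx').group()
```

'"n6oqyb"'

Unlike `match`, `search` isn't anchored — it looks for the pattern anywhere in the string.
The match spans [3:11] → '"n6oqyb"'.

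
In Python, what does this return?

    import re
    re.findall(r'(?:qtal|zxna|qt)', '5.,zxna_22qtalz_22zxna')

Branches in `(...|...)` are attempted left-to-right; the first branch that allows the whole pattern to succeed is taken.
`findall` yields the raw match text (3 of them) because the pattern has no groups.

['zxna', 'qtal', 'zxna']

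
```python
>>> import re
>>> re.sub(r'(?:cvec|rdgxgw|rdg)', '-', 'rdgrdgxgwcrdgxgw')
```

'--c-'

The regex engine tests alternatives in the order written; an earlier branch that matches wins even if a later one would match more.
Matches: at [0:3] → 'rdg'; at [3:9] → 'rdgxgw'; at [10:16] → 'rdgxgw'.
Every occurrence is swapped for '-'.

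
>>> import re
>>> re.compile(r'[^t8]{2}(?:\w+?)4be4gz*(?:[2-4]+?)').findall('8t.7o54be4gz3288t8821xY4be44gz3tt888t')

['.7o54be4gz3']

Pattern: exactly 2 of any character except [t8]; then one or more of a word character (lazy) (non-capturing group); then the literal '4b', then the literal 'e4g', then zero or more of the literal 'z'; then one or more of a character in [2-4] (lazy) (non-capturing group).
Matches: at [2:13] → '.7o54be4gz3'.
`findall` yields the raw match text (1 of them) because the pattern has no groups.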